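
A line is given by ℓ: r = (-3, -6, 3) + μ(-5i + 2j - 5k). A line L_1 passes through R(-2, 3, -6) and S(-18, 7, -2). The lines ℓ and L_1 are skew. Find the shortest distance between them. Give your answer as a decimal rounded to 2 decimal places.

A direction vector for L_1 is S − R = (-16, 4, 4).
Common perpendicular direction n = (-5, 2, -5) × (-16, 4, 4) = (28, 100, 12).
With w = (-2, 3, -6) − (-3, -6, 3) = (1, 9, -9), w · n = 820.
Distance = |w · n| / |n| = |820| / √10928 ≈ 7.84.

7.84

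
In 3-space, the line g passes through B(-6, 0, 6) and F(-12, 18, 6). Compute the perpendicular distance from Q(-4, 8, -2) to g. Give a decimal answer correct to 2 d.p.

A direction vector for g is F − B = (-6, 18, 0).
Taking (-6, 0, 6) on g with direction v = (-6, 18, 0): w = Q − (-6, 0, 6) = (2, 8, -8), and w × v = (144, 48, 84).
Distance = |w × v| / |v| = √30096 / √360 ≈ 9.14.

9.14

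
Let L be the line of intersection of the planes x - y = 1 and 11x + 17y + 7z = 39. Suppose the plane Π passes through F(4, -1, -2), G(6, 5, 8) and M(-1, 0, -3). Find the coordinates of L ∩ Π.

(2, 1, 0)

Direction of L: (1, -1, 0) × (11, 17, 7) = (-7, -7, 28).
A point on L: solving the two plane equations with x = -2 gives (-2, -3, 16).
FG = (2, 6, 10), FM = (-5, 1, -1); a normal to Π is FG × FM = (-16, -48, 32).
Using F: Π has equation -16x - 48y + 32z = -80.
Substitute r = (-2, -3, 16) + t(-7, -7, 28) into the plane: 688 + 1344t = -80, so t = -4/7.
Intersection: (-2, -3, 16) + (-4/7)·(-7, -7, 28) = (2, 1, 0).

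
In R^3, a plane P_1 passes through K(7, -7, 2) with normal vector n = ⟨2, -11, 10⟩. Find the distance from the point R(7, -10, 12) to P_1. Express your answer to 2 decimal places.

P_1: n·r = n·K gives 2x - 11y + 10z = 111.
n·R − d = (2)·(7) + (-11)·(-10) + (10)·(12) − 111 = 133; |n| = √225.
Distance = |133| / √225 = 133/√225 ≈ 8.87.

8.87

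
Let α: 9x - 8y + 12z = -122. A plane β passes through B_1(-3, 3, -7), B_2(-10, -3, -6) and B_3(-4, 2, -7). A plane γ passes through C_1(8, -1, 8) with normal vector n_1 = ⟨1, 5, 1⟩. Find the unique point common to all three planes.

(-6, 4, -3)

B_1B_2 = (-7, -6, 1), B_1B_3 = (-1, -1, 0); a normal to β is B_1B_2 × B_1B_3 = (1, -1, 1).
Using B_1: β has equation x - y + z = -13.
γ: n_1·r = n_1·C_1 gives x + 5y + z = 11.
Solving the 3×3 linear system 9x - 8y + 12z = -122, x - y + z = -13, x + 5y + z = 11 (e.g. by elimination or Cramer's rule, determinant = 18) gives (-6, 4, -3).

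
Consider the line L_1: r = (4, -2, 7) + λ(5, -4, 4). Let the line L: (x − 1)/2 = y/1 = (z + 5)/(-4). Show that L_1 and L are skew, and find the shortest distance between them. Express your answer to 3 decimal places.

4.106

L has direction (2, 1, -4) through (1, 0, -5).
Common perpendicular direction n = (5, -4, 4) × (2, 1, -4) = (12, 28, 13).
With w = (1, 0, -5) − (4, -2, 7) = (-3, 2, -12), w · n = -136.
Since n ≠ 0 the lines are not parallel, and w · n = -136 ≠ 0 so they do not intersect; hence they are skew.
Distance = |w · n| / |n| = |-136| / √1097 ≈ 4.106.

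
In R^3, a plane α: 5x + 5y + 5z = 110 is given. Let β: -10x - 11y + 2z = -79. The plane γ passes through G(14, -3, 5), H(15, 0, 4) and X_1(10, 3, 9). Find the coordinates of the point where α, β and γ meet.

(7, 3, 12)

GH = (1, 3, -1), GX_1 = (-4, 6, 4); a normal to γ is GH × GX_1 = (18, 0, 18).
Using G: γ has equation 18x + 18z = 342.
Solving the 3×3 linear system 5x + 5y + 5z = 110, -10x - 11y + 2z = -79, 18x + 18z = 342 (e.g. by elimination or Cramer's rule, determinant = 1080) gives (7, 3, 12).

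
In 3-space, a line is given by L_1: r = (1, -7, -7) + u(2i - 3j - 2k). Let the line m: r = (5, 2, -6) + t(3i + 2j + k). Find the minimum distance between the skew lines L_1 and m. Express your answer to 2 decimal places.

3.60

Common perpendicular direction n = (2, -3, -2) × (3, 2, 1) = (1, -8, 13).
With w = (5, 2, -6) − (1, -7, -7) = (4, 9, 1), w · n = -55.
Distance = |w · n| / |n| = |-55| / √234 ≈ 3.60.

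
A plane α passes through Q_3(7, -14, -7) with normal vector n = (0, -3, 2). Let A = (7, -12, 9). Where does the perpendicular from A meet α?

α: n·r = n·Q_3 gives -3y + 2z = 28.
Foot = A − λn with λ = (n·A − d)/|n|² = (54 − 28)/13 = 2.
Foot = (7, -12, 9) − 2·(0, -3, 2) = (7, -6, 5).

(7, -6, 5)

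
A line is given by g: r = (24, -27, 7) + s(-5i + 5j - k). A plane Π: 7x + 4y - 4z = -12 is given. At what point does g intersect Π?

(4, -7, 3)

Substitute r = (24, -27, 7) + t(-5, 5, -1) into the plane: 32 + (-11)t = -12, so t = 4.
Intersection: (24, -27, 7) + 4·(-5, 5, -1) = (4, -7, 3).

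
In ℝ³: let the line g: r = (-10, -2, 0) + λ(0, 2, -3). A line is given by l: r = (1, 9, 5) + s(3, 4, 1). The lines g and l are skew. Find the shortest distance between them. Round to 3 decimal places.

1.413

Common perpendicular direction n = (0, 2, -3) × (3, 4, 1) = (14, -9, -6).
With w = (1, 9, 5) − (-10, -2, 0) = (11, 11, 5), w · n = 25.
Distance = |w · n| / |n| = |25| / √313 ≈ 1.413.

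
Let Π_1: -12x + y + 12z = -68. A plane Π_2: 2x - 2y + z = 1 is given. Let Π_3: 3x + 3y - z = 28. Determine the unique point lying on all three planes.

Solving the 3×3 linear system -12x + y + 12z = -68, 2x - 2y + z = 1, 3x + 3y - z = 28 (e.g. by elimination or Cramer's rule, determinant = 161) gives (5, 4, -1).

(5, 4, -1)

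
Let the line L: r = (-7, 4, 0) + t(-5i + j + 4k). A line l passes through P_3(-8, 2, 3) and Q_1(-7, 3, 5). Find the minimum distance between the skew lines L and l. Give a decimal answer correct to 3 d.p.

2.864

A direction vector for l is Q_1 − P_3 = (1, 1, 2).
Common perpendicular direction n = (-5, 1, 4) × (1, 1, 2) = (-2, 14, -6).
With w = (-8, 2, 3) − (-7, 4, 0) = (-1, -2, 3), w · n = -44.
Distance = |w · n| / |n| = |-44| / √236 ≈ 2.864.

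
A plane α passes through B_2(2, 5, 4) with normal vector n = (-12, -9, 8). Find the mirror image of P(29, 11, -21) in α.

(-19, -25, 11)

α: n·r = n·B_2 gives -12x - 9y + 8z = -37.
λ = (n·P − d)/|n|² = (-615 − (-37))/289 = -2.
Reflection = P − 2λn = (29, 11, -21) − (-4)·(-12, -9, 8) = (-19, -25, 11).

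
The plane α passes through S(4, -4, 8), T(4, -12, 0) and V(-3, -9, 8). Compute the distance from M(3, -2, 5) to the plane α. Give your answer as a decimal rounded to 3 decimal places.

3.607

ST = (0, -8, -8), SV = (-7, -5, 0); a normal to α is ST × SV = (-40, 56, -56).
Using S: α has equation -40x + 56y - 56z = -832.
n·M − d = (-40)·(3) + (56)·(-2) + (-56)·(5) − (-832) = 320; |n| = √7872.
Distance = |320| / √7872 = 320/√7872 ≈ 3.607.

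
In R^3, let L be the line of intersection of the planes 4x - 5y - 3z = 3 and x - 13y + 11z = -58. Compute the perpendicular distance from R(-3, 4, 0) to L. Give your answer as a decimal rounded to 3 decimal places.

Direction of L: (4, -5, -3) × (1, -13, 11) = (-94, -47, -47).
A point on L: solving the two plane equations with x = -5 gives (-5, -1, -6).
Taking (-5, -1, -6) on L with direction v = (-94, -47, -47): w = R − (-5, -1, -6) = (2, 5, 6), and w × v = (47, -470, 376).
Distance = |w × v| / |v| = √364485 / √13254 ≈ 5.244.

5.244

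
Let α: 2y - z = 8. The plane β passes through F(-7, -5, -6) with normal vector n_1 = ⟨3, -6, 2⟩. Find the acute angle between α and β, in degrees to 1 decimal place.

β: n_1·r = n_1·F gives 3x - 6y + 2z = -3.
cos θ = |n₁·n₂| / (|n₁||n₂|) = |-14| / (√5 · √49).
θ = arccos(0.89443) ≈ 26.6°.

26.6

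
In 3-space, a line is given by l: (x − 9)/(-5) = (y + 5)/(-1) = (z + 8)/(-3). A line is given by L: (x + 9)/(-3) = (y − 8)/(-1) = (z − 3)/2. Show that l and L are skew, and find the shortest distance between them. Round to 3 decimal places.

18.179

l has direction (-5, -1, -3) through (9, -5, -8).
L has direction (-3, -1, 2) through (-9, 8, 3).
Common perpendicular direction n = (-5, -1, -3) × (-3, -1, 2) = (-5, 19, 2).
With w = (-9, 8, 3) − (9, -5, -8) = (-18, 13, 11), w · n = 359.
Since n ≠ 0 the lines are not parallel, and w · n = 359 ≠ 0 so they do not intersect; hence they are skew.
Distance = |w · n| / |n| = |359| / √390 ≈ 18.179.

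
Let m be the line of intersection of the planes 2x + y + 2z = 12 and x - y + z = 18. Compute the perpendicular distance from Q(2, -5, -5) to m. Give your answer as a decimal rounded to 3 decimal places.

9.670

Direction of m: (2, 1, 2) × (1, -1, 1) = (3, 0, -3).
A point on m: solving the two plane equations with x = 7 gives (7, -8, 3).
Taking (7, -8, 3) on m with direction v = (3, 0, -3): w = Q − (7, -8, 3) = (-5, 3, -8), and w × v = (-9, -39, -9).
Distance = |w × v| / |v| = √1683 / √18 ≈ 9.670.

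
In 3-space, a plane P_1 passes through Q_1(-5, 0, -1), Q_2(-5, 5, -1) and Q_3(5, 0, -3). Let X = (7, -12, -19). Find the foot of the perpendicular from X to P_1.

(10, -12, -4)

Q_1Q_2 = (0, 5, 0), Q_1Q_3 = (10, 0, -2); a normal to P_1 is Q_1Q_2 × Q_1Q_3 = (-10, 0, -50).
Using Q_1: P_1 has equation -10x - 50z = 100.
Foot = X − λn with λ = (n·X − d)/|n|² = (880 − 100)/2600 = 3/10.
Foot = (7, -12, -19) − (3/10)·(-10, 0, -50) = (10, -12, -4).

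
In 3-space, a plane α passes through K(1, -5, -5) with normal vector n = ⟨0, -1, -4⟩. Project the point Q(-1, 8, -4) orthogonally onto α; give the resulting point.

(-1, 7, -8)

α: n·r = n·K gives -y - 4z = 25.
Foot = Q − λn with λ = (n·Q − d)/|n|² = (8 − 25)/17 = -1.
Foot = (-1, 8, -4) − (-1)·(0, -1, -4) = (-1, 7, -8).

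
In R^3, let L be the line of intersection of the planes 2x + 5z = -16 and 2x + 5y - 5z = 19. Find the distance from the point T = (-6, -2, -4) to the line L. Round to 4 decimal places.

Direction of L: (2, 0, 5) × (2, 5, -5) = (-25, 20, 10).
A point on L: solving the two plane equations with x = 2 gives (2, -1, -4).
Taking (2, -1, -4) on L with direction v = (-25, 20, 10): w = T − (2, -1, -4) = (-8, -1, 0), and w × v = (-10, 80, -185).
Distance = |w × v| / |v| = √40725 / √1125 ≈ 6.0166.

6.0166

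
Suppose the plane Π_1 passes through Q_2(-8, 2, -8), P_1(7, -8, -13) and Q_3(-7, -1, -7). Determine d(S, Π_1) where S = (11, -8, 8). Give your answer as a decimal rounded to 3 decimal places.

17.603

Q_2P_1 = (15, -10, -5), Q_2Q_3 = (1, -3, 1); a normal to Π_1 is Q_2P_1 × Q_2Q_3 = (-25, -20, -35).
Using Q_2: Π_1 has equation -25x - 20y - 35z = 440.
n·S − d = (-25)·(11) + (-20)·(-8) + (-35)·(8) − 440 = -835; |n| = √2250.
Distance = |-835| / √2250 = 835/√2250 ≈ 17.603.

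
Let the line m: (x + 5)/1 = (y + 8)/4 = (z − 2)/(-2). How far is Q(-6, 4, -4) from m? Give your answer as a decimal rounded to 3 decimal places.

3.904

m has direction (1, 4, -2) through (-5, -8, 2).
Taking (-5, -8, 2) on m with direction v = (1, 4, -2): w = Q − (-5, -8, 2) = (-1, 12, -6), and w × v = (0, -8, -16).
Distance = |w × v| / |v| = √320 / √21 ≈ 3.904.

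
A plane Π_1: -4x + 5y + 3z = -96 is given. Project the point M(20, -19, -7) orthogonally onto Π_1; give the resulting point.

(12, -9, -1)

Foot = M − λn with λ = (n·M − d)/|n|² = (-196 − (-96))/50 = -2.
Foot = (20, -19, -7) − (-2)·(-4, 5, 3) = (12, -9, -1).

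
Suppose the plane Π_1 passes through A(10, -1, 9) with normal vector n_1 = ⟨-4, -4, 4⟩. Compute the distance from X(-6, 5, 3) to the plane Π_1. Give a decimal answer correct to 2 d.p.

Π_1: n_1·r = n_1·A gives -4x - 4y + 4z = 0.
n·X − d = (-4)·(-6) + (-4)·(5) + (4)·(3) − 0 = 16; |n| = √48.
Distance = |16| / √48 = 16/√48 ≈ 2.31.

2.31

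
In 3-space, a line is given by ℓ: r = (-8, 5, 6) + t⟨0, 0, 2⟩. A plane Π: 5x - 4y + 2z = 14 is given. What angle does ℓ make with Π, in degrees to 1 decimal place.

sin θ = |n·v| / (|n||v|) = |4| / (√45 · √4) = 0.29814.
θ ≈ 17.3°.

17.3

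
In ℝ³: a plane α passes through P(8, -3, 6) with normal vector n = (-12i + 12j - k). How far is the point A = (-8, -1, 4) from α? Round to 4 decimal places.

α: n·r = n·P gives -12x + 12y - z = -138.
n·A − d = (-12)·(-8) + (12)·(-1) + (-1)·(4) − (-138) = 218; |n| = √289.
Distance = |218| / √289 = 218/√289 ≈ 12.8235.

12.8235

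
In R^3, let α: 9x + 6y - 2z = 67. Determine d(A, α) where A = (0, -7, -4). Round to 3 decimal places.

9.182

n·A − d = (9)·(0) + (6)·(-7) + (-2)·(-4) − 67 = -101; |n| = √121.
Distance = |-101| / √121 = 101/√121 ≈ 9.182.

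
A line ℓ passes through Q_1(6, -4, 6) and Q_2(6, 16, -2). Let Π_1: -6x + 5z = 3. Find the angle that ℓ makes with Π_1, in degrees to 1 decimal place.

A direction vector for ℓ is Q_2 − Q_1 = (0, 20, -8).
sin θ = |n·v| / (|n||v|) = |-40| / (√61 · √464) = 0.23776.
θ ≈ 13.8°.

13.8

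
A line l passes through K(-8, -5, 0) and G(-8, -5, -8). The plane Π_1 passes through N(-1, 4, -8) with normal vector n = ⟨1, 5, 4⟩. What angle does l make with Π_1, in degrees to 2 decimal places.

A direction vector for l is G − K = (0, 0, -8).
Π_1: n·r = n·N gives x + 5y + 4z = -13.
sin θ = |n·v| / (|n||v|) = |-32| / (√42 · √64) = 0.61721.
θ ≈ 38.11°.

38.11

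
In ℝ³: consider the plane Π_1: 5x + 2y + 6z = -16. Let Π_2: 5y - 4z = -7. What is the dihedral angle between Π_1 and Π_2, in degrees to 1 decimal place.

74.3

cos θ = |n₁·n₂| / (|n₁||n₂|) = |-14| / (√65 · √41).
θ = arccos(0.27119) ≈ 74.3°.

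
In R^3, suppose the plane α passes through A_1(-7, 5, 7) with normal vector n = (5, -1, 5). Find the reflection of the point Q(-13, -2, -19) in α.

α: n·r = n·A_1 gives 5x - y + 5z = -5.
λ = (n·Q − d)/|n|² = (-158 − (-5))/51 = -3.
Reflection = Q − 2λn = (-13, -2, -19) − (-6)·(5, -1, 5) = (17, -8, 11).

(17, -8, 11)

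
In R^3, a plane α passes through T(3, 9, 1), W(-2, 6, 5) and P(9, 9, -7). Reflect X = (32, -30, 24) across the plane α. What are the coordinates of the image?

(-40, 18, -30)

TW = (-5, -3, 4), TP = (6, 0, -8); a normal to α is TW × TP = (24, -16, 18).
Using T: α has equation 24x - 16y + 18z = -54.
λ = (n·X − d)/|n|² = (1680 − (-54))/1156 = 3/2.
Reflection = X − 2λn = (32, -30, 24) − 3·(24, -16, 18) = (-40, 18, -30).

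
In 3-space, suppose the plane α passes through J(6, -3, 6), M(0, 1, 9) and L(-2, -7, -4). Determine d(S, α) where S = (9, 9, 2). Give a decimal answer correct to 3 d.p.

JM = (-6, 4, 3), JL = (-8, -4, -10); a normal to α is JM × JL = (-28, -84, 56).
Using J: α has equation -28x - 84y + 56z = 420.
n·S − d = (-28)·(9) + (-84)·(9) + (56)·(2) − 420 = -1316; |n| = √10976.
Distance = |-1316| / √10976 = 1316/√10976 ≈ 12.561.

12.561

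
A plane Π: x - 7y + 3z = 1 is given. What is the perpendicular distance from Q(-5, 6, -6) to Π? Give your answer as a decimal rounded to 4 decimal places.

8.5925

n·Q − d = (1)·(-5) + (-7)·(6) + (3)·(-6) − 1 = -66; |n| = √59.
Distance = |-66| / √59 = 66/√59 ≈ 8.5925.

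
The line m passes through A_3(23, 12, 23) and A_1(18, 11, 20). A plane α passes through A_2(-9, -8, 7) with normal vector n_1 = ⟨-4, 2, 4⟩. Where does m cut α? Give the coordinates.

(3, 8, 11)

A direction vector for m is A_1 − A_3 = (-5, -1, -3).
α: n_1·r = n_1·A_2 gives -4x + 2y + 4z = 48.
Substitute r = (23, 12, 23) + t(-5, -1, -3) into the plane: 24 + 6t = 48, so t = 4.
Intersection: (23, 12, 23) + 4·(-5, -1, -3) = (3, 8, 11).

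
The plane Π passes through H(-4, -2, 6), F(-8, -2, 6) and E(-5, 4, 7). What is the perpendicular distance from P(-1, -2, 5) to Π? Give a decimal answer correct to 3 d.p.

HF = (-4, 0, 0), HE = (-1, 6, 1); a normal to Π is HF × HE = (0, 4, -24).
Using H: Π has equation 4y - 24z = -152.
n·P − d = (0)·(-1) + (4)·(-2) + (-24)·(5) − (-152) = 24; |n| = √592.
Distance = |24| / √592 = 24/√592 ≈ 0.986.

0.986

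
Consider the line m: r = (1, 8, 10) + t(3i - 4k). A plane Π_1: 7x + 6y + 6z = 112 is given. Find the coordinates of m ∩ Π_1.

(4, 8, 6)

Substitute r = (1, 8, 10) + t(3, 0, -4) into the plane: 115 + (-3)t = 112, so t = 1.
Intersection: (1, 8, 10) + 1·(3, 0, -4) = (4, 8, 6).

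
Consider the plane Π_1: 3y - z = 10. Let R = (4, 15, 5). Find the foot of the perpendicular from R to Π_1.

(4, 6, 8)

Foot = R − λn with λ = (n·R − d)/|n|² = (40 − 10)/10 = 3.
Foot = (4, 15, 5) − 3·(0, 3, -1) = (4, 6, 8).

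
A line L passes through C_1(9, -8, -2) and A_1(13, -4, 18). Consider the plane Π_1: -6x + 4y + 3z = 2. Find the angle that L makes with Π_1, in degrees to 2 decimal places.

A direction vector for L is A_1 − C_1 = (4, 4, 20).
sin θ = |n·v| / (|n||v|) = |52| / (√61 · √432) = 0.32033.
θ ≈ 18.68°.

18.68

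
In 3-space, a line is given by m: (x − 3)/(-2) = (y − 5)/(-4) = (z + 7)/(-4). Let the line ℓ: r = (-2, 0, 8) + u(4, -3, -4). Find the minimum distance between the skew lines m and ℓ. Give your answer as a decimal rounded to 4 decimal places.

m has direction (-2, -4, -4) through (3, 5, -7).
Common perpendicular direction n = (-2, -4, -4) × (4, -3, -4) = (4, -24, 22).
With w = (-2, 0, 8) − (3, 5, -7) = (-5, -5, 15), w · n = 430.
Distance = |w · n| / |n| = |430| / √1076 ≈ 13.1088.

13.1088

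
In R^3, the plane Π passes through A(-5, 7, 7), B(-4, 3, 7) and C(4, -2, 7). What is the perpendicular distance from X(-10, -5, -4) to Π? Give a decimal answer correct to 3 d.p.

AB = (1, -4, 0), AC = (9, -9, 0); a normal to Π is AB × AC = (0, 0, 27).
Using A: Π has equation 27z = 189.
n·X − d = (0)·(-10) + (0)·(-5) + (27)·(-4) − 189 = -297; |n| = √729.
Distance = |-297| / √729 = 297/√729 ≈ 11.000.

11.000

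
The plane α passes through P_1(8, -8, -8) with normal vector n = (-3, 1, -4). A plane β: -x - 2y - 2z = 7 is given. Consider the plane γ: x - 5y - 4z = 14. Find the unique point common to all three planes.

α: n·r = n·P_1 gives -3x + y - 4z = 0.
Solving the 3×3 linear system -3x + y - 4z = 0, -x - 2y - 2z = 7, x - 5y - 4z = 14 (e.g. by elimination or Cramer's rule, determinant = -28) gives (-1, -3, 0).

(-1, -3, 0)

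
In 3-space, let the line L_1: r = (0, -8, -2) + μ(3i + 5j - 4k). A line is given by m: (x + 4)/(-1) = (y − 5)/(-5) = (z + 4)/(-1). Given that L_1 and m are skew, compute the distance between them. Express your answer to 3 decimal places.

m has direction (-1, -5, -1) through (-4, 5, -4).
Common perpendicular direction n = (3, 5, -4) × (-1, -5, -1) = (-25, 7, -10).
With w = (-4, 5, -4) − (0, -8, -2) = (-4, 13, -2), w · n = 211.
Distance = |w · n| / |n| = |211| / √774 ≈ 7.584.

7.584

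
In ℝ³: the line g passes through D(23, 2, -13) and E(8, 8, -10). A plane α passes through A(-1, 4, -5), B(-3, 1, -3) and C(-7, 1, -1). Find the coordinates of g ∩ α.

A direction vector for g is E − D = (-15, 6, 3).
AB = (-2, -3, 2), AC = (-6, -3, 4); a normal to α is AB × AC = (-6, -4, -12).
Using A: α has equation -6x - 4y - 12z = 50.
Substitute r = (23, 2, -13) + t(-15, 6, 3) into the plane: 10 + 30t = 50, so t = 4/3.
Intersection: (23, 2, -13) + (4/3)·(-15, 6, 3) = (3, 10, -9).

(3, 10, -9)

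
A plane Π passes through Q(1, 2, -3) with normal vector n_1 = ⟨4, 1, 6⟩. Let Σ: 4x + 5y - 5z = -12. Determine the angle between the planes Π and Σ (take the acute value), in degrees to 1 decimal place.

Π: n_1·r = n_1·Q gives 4x + y + 6z = -12.
cos θ = |n₁·n₂| / (|n₁||n₂|) = |-9| / (√53 · √66).
θ = arccos(0.15217) ≈ 81.2°.

81.2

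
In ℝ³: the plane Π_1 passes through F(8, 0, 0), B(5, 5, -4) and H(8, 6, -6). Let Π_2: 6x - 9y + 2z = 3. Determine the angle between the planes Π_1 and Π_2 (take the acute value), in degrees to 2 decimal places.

71.77

FB = (-3, 5, -4), FH = (0, 6, -6); a normal to Π_1 is FB × FH = (-6, -18, -18).
Using F: Π_1 has equation -6x - 18y - 18z = -48.
cos θ = |n₁·n₂| / (|n₁||n₂|) = |90| / (√684 · √121).
θ = arccos(0.31284) ≈ 71.77°.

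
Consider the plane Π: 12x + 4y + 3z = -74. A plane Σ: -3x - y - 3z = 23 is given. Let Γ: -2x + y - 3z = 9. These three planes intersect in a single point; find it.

Solving the 3×3 linear system 12x + 4y + 3z = -74, -3x - y - 3z = 23, -2x + y - 3z = 9 (e.g. by elimination or Cramer's rule, determinant = 45) gives (-4, -5, -2).

(-4, -5, -2)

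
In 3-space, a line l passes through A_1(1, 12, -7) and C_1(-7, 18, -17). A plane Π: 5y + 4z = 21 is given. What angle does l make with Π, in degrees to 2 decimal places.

A direction vector for l is C_1 − A_1 = (-8, 6, -10).
sin θ = |n·v| / (|n||v|) = |-10| / (√41 · √200) = 0.11043.
θ ≈ 6.34°.

6.34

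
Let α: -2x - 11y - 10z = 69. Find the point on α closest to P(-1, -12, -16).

(1, -1, -6)

Foot = P − λn with λ = (n·P − d)/|n|² = (294 − 69)/225 = 1.
Foot = (-1, -12, -16) − 1·(-2, -11, -10) = (1, -1, -6).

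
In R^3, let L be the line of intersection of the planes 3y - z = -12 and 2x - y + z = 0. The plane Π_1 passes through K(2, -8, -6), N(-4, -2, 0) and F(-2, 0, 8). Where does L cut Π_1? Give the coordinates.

Direction of L: (0, 3, -1) × (2, -1, 1) = (2, -2, -6).
A point on L: solving the two plane equations with x = -2 gives (-2, -4, 0).
KN = (-6, 6, 6), KF = (-4, 8, 14); a normal to Π_1 is KN × KF = (36, 60, -24).
Using K: Π_1 has equation 36x + 60y - 24z = -264.
Substitute r = (-2, -4, 0) + t(2, -2, -6) into the plane: -312 + 96t = -264, so t = 1/2.
Intersection: (-2, -4, 0) + (1/2)·(2, -2, -6) = (-1, -5, -3).

(-1, -5, -3)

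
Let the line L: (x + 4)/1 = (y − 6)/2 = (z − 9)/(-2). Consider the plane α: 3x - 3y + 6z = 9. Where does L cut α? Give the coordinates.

(-3, 8, 7)

L has direction (1, 2, -2) through (-4, 6, 9).
Substitute r = (-4, 6, 9) + t(1, 2, -2) into the plane: 24 + (-15)t = 9, so t = 1.
Intersection: (-4, 6, 9) + 1·(1, 2, -2) = (-3, 8, 7).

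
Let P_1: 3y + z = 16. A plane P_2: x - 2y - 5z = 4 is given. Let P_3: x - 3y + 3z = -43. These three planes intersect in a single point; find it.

(-7, 7, -5)

Solving the 3×3 linear system 3y + z = 16, x - 2y - 5z = 4, x - 3y + 3z = -43 (e.g. by elimination or Cramer's rule, determinant = -25) gives (-7, 7, -5).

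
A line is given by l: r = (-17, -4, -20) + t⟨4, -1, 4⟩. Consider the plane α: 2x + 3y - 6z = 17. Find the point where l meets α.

(-5, -7, -8)

Substitute r = (-17, -4, -20) + t(4, -1, 4) into the plane: 74 + (-19)t = 17, so t = 3.
Intersection: (-17, -4, -20) + 3·(4, -1, 4) = (-5, -7, -8).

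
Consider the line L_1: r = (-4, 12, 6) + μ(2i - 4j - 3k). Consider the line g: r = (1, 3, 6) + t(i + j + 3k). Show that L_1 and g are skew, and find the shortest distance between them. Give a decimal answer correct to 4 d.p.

Common perpendicular direction n = (2, -4, -3) × (1, 1, 3) = (-9, -9, 6).
With w = (1, 3, 6) − (-4, 12, 6) = (5, -9, 0), w · n = 36.
Since n ≠ 0 the lines are not parallel, and w · n = 36 ≠ 0 so they do not intersect; hence they are skew.
Distance = |w · n| / |n| = |36| / √198 ≈ 2.5584.

2.5584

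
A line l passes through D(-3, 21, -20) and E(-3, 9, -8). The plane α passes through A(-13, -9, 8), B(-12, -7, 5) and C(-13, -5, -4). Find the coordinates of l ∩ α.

(-3, 5, -4)

A direction vector for l is E − D = (0, -12, 12).
AB = (1, 2, -3), AC = (0, 4, -12); a normal to α is AB × AC = (-12, 12, 4).
Using A: α has equation -12x + 12y + 4z = 80.
Substitute r = (-3, 21, -20) + t(0, -12, 12) into the plane: 208 + (-96)t = 80, so t = 4/3.
Intersection: (-3, 21, -20) + (4/3)·(0, -12, 12) = (-3, 5, -4).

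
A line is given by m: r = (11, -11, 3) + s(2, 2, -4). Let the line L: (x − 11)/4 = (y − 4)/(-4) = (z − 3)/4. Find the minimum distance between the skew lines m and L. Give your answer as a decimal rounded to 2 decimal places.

12.03

L has direction (4, -4, 4) through (11, 4, 3).
Common perpendicular direction n = (2, 2, -4) × (4, -4, 4) = (-8, -24, -16).
With w = (11, 4, 3) − (11, -11, 3) = (0, 15, 0), w · n = -360.
Distance = |w · n| / |n| = |-360| / √896 ≈ 12.03.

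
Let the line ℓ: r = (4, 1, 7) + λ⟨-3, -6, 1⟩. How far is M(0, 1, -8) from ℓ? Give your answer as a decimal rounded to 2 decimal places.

15.52

Taking (4, 1, 7) on ℓ with direction v = (-3, -6, 1): w = M − (4, 1, 7) = (-4, 0, -15), and w × v = (-90, 49, 24).
Distance = |w × v| / |v| = √11077 / √46 ≈ 15.52.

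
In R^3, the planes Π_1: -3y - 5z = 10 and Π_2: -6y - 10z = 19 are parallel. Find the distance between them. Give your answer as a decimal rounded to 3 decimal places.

Rescale Π_2 by 1/2: -3y - 5z = 19/2. Then distance = |10 − (19/2)| / √34 ≈ 0.086.

0.086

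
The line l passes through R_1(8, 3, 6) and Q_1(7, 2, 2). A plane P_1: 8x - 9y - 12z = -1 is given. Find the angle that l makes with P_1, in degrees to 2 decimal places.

42.79

A direction vector for l is Q_1 − R_1 = (-1, -1, -4).
sin θ = |n·v| / (|n||v|) = |49| / (√289 · √18) = 0.67938.
θ ≈ 42.79°.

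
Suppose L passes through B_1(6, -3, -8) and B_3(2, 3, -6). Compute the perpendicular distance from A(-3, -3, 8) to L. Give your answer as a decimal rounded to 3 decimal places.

15.951

A direction vector for L is B_3 − B_1 = (-4, 6, 2).
Taking (6, -3, -8) on L with direction v = (-4, 6, 2): w = A − (6, -3, -8) = (-9, 0, 16), and w × v = (-96, -46, -54).
Distance = |w × v| / |v| = √14248 / √56 ≈ 15.951.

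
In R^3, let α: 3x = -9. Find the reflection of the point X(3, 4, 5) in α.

(-9, 4, 5)

λ = (n·X − d)/|n|² = (9 − (-9))/9 = 2.
Reflection = X − 2λn = (3, 4, 5) − 4·(3, 0, 0) = (-9, 4, 5).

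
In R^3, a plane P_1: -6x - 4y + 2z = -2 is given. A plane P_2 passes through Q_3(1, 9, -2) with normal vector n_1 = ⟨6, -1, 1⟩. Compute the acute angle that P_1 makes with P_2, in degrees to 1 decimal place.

P_2: n_1·r = n_1·Q_3 gives 6x - y + z = -5.
cos θ = |n₁·n₂| / (|n₁||n₂|) = |-30| / (√56 · √38).
θ = arccos(0.65033) ≈ 49.4°.

49.4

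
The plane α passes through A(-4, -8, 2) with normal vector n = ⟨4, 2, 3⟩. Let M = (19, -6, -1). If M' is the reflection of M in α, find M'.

(-5, -18, -19)

α: n·r = n·A gives 4x + 2y + 3z = -26.
λ = (n·M − d)/|n|² = (61 − (-26))/29 = 3.
Reflection = M − 2λn = (19, -6, -1) − 6·(4, 2, 3) = (-5, -18, -19).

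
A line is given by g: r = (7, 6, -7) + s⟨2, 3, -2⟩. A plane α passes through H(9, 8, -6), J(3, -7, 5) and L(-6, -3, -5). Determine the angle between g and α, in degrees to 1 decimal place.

HJ = (-6, -15, 11), HL = (-15, -11, 1); a normal to α is HJ × HL = (106, -159, -159).
Using H: α has equation 106x - 159y - 159z = 636.
sin θ = |n·v| / (|n||v|) = |53| / (√61798 · √17) = 0.05171.
θ ≈ 3.0°.

3.0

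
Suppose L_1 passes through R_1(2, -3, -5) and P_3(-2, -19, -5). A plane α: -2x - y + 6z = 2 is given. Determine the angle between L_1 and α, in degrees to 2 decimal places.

13.14

A direction vector for L_1 is P_3 − R_1 = (-4, -16, 0).
sin θ = |n·v| / (|n||v|) = |24| / (√41 · √272) = 0.22727.
θ ≈ 13.14°.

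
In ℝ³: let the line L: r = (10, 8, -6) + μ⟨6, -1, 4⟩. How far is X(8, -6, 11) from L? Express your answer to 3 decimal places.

19.913

Taking (10, 8, -6) on L with direction v = (6, -1, 4): w = X − (10, 8, -6) = (-2, -14, 17), and w × v = (-39, 110, 86).
Distance = |w × v| / |v| = √21017 / √53 ≈ 19.913.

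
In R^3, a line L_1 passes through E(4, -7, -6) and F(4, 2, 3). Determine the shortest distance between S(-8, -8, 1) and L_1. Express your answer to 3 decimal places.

A direction vector for L_1 is F − E = (0, 9, 9).
Taking (4, -7, -6) on L_1 with direction v = (0, 9, 9): w = S − (4, -7, -6) = (-12, -1, 7), and w × v = (-72, 108, -108).
Distance = |w × v| / |v| = √28512 / √162 ≈ 13.266.

13.266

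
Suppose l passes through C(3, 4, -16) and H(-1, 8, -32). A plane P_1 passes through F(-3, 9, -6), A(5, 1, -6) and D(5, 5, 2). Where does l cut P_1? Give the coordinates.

(6, 1, -4)

A direction vector for l is H − C = (-4, 4, -16).
FA = (8, -8, 0), FD = (8, -4, 8); a normal to P_1 is FA × FD = (-64, -64, 32).
Using F: P_1 has equation -64x - 64y + 32z = -576.
Substitute r = (3, 4, -16) + t(-4, 4, -16) into the plane: -960 + (-512)t = -576, so t = -3/4.
Intersection: (3, 4, -16) + (-3/4)·(-4, 4, -16) = (6, 1, -4).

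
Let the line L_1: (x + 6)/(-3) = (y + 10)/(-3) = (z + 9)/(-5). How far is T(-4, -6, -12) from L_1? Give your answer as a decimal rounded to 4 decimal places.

L_1 has direction (-3, -3, -5) through (-6, -10, -9).
Taking (-6, -10, -9) on L_1 with direction v = (-3, -3, -5): w = T − (-6, -10, -9) = (2, 4, -3), and w × v = (-29, 19, 6).
Distance = |w × v| / |v| = √1238 / √43 ≈ 5.3657.

5.3657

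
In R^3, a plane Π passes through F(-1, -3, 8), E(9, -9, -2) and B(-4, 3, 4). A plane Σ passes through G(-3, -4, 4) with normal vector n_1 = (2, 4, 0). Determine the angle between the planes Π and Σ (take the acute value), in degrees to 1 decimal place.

FE = (10, -6, -10), FB = (-3, 6, -4); a normal to Π is FE × FB = (84, 70, 42).
Using F: Π has equation 84x + 70y + 42z = 42.
Σ: n_1·r = n_1·G gives 2x + 4y = -22.
cos θ = |n₁·n₂| / (|n₁||n₂|) = |448| / (√13720 · √20).
θ = arccos(0.85524) ≈ 31.2°.

31.2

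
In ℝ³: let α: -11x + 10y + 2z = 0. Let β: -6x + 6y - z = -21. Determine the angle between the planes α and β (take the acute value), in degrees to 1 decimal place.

cos θ = |n₁·n₂| / (|n₁||n₂|) = |124| / (√225 · √73).
θ = arccos(0.96754) ≈ 14.6°.

14.6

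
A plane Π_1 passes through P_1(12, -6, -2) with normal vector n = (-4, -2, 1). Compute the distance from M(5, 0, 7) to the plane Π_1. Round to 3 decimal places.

Π_1: n·r = n·P_1 gives -4x - 2y + z = -38.
n·M − d = (-4)·(5) + (-2)·(0) + (1)·(7) − (-38) = 25; |n| = √21.
Distance = |25| / √21 = 25/√21 ≈ 5.455.

5.455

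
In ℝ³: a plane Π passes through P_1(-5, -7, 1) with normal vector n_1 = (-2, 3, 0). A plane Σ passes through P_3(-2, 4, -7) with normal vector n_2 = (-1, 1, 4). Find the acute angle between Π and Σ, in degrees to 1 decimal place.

70.9

Π: n_1·r = n_1·P_1 gives -2x + 3y = -11.
Σ: n_2·r = n_2·P_3 gives -x + y + 4z = -22.
cos θ = |n₁·n₂| / (|n₁||n₂|) = |5| / (√13 · √18).
θ = arccos(0.32686) ≈ 70.9°.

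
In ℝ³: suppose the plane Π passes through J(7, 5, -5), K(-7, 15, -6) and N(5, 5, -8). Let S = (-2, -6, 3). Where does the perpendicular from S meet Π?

JK = (-14, 10, -1), JN = (-2, 0, -3); a normal to Π is JK × JN = (-30, -40, 20).
Using J: Π has equation -30x - 40y + 20z = -510.
Foot = S − λn with λ = (n·S − d)/|n|² = (360 − (-510))/2900 = 3/10.
Foot = (-2, -6, 3) − (3/10)·(-30, -40, 20) = (7, 6, -3).

(7, 6, -3)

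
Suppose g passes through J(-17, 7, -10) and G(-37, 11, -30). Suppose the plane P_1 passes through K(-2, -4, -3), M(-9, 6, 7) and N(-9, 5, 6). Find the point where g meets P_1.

(-2, 4, 5)

A direction vector for g is G − J = (-20, 4, -20).
KM = (-7, 10, 10), KN = (-7, 9, 9); a normal to P_1 is KM × KN = (0, -7, 7).
Using K: P_1 has equation -7y + 7z = 7.
Substitute r = (-17, 7, -10) + t(-20, 4, -20) into the plane: -119 + (-168)t = 7, so t = -3/4.
Intersection: (-17, 7, -10) + (-3/4)·(-20, 4, -20) = (-2, 4, 5).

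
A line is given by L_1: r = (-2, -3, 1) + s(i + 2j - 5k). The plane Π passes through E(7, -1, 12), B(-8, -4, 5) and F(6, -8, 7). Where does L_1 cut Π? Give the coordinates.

(-3, -5, 6)

EB = (-15, -3, -7), EF = (-1, -7, -5); a normal to Π is EB × EF = (-34, -68, 102).
Using E: Π has equation -34x - 68y + 102z = 1054.
Substitute r = (-2, -3, 1) + t(1, 2, -5) into the plane: 374 + (-680)t = 1054, so t = -1.
Intersection: (-2, -3, 1) + (-1)·(1, 2, -5) = (-3, -5, 6).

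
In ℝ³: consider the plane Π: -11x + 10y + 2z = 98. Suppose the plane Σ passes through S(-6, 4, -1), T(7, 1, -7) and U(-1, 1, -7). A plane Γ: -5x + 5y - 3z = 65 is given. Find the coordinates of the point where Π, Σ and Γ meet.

(-8, 2, -5)

ST = (13, -3, -6), SU = (5, -3, -6); a normal to Σ is ST × SU = (0, 48, -24).
Using S: Σ has equation 48y - 24z = 216.
Solving the 3×3 linear system -11x + 10y + 2z = 98, 48y - 24z = 216, -5x + 5y - 3z = 65 (e.g. by elimination or Cramer's rule, determinant = 1944) gives (-8, 2, -5).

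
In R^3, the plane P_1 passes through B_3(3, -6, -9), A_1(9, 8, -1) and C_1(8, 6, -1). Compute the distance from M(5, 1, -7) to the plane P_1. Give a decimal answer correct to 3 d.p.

B_3A_1 = (6, 14, 8), B_3C_1 = (5, 12, 8); a normal to P_1 is B_3A_1 × B_3C_1 = (16, -8, 2).
Using B_3: P_1 has equation 16x - 8y + 2z = 78.
n·M − d = (16)·(5) + (-8)·(1) + (2)·(-7) − 78 = -20; |n| = √324.
Distance = |-20| / √324 = 20/√324 ≈ 1.111.

1.111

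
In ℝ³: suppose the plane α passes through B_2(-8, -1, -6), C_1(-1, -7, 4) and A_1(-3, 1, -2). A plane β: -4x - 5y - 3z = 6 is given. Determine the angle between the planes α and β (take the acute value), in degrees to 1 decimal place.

B_2C_1 = (7, -6, 10), B_2A_1 = (5, 2, 4); a normal to α is B_2C_1 × B_2A_1 = (-44, 22, 44).
Using B_2: α has equation -44x + 22y + 44z = 66.
cos θ = |n₁·n₂| / (|n₁||n₂|) = |-66| / (√4356 · √50).
θ = arccos(0.14142) ≈ 81.9°.

81.9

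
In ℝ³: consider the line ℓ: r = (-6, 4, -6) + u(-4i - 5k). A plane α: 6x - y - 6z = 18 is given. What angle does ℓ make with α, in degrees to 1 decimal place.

6.3

sin θ = |n·v| / (|n||v|) = |6| / (√73 · √41) = 0.10967.
θ ≈ 6.3°.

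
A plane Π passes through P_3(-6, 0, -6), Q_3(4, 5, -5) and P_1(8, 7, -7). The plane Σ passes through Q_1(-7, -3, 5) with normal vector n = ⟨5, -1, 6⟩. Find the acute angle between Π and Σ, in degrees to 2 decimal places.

66.57

P_3Q_3 = (10, 5, 1), P_3P_1 = (14, 7, -1); a normal to Π is P_3Q_3 × P_3P_1 = (-12, 24, 0).
Using P_3: Π has equation -12x + 24y = 72.
Σ: n·r = n·Q_1 gives 5x - y + 6z = -2.
cos θ = |n₁·n₂| / (|n₁||n₂|) = |-84| / (√720 · √62).
θ = arccos(0.39757) ≈ 66.57°.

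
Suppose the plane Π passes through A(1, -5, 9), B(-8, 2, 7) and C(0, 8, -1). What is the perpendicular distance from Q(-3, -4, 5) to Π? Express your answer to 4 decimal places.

3.5777

AB = (-9, 7, -2), AC = (-1, 13, -10); a normal to Π is AB × AC = (-44, -88, -110).
Using A: Π has equation -44x - 88y - 110z = -594.
n·Q − d = (-44)·(-3) + (-88)·(-4) + (-110)·(5) − (-594) = 528; |n| = √21780.
Distance = |528| / √21780 = 528/√21780 ≈ 3.5777.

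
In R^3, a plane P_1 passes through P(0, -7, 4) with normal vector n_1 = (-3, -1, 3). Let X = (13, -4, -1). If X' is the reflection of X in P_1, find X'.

P_1: n_1·r = n_1·P gives -3x - y + 3z = 19.
λ = (n·X − d)/|n|² = (-38 − 19)/19 = -3.
Reflection = X − 2λn = (13, -4, -1) − (-6)·(-3, -1, 3) = (-5, -10, 17).

(-5, -10, 17)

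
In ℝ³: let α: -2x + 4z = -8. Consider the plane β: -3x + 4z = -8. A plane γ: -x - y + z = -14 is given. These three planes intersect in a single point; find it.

(0, 12, -2)

Solving the 3×3 linear system -2x + 4z = -8, -3x + 4z = -8, -x - y + z = -14 (e.g. by elimination or Cramer's rule, determinant = 4) gives (0, 12, -2).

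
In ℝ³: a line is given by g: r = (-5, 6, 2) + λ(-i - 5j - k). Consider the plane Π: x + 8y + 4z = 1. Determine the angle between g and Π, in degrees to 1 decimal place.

74.2

sin θ = |n·v| / (|n||v|) = |-45| / (√81 · √27) = 0.96225.
θ ≈ 74.2°.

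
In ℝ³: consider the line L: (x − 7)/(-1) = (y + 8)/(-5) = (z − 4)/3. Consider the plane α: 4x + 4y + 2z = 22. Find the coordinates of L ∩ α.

L has direction (-1, -5, 3) through (7, -8, 4).
Substitute r = (7, -8, 4) + t(-1, -5, 3) into the plane: 4 + (-18)t = 22, so t = -1.
Intersection: (7, -8, 4) + (-1)·(-1, -5, 3) = (8, -3, 1).

(8, -3, 1)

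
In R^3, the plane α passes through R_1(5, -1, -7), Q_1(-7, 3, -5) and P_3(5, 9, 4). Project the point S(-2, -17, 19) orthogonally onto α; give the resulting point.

(2, 5, -1)

R_1Q_1 = (-12, 4, 2), R_1P_3 = (0, 10, 11); a normal to α is R_1Q_1 × R_1P_3 = (24, 132, -120).
Using R_1: α has equation 24x + 132y - 120z = 828.
Foot = S − λn with λ = (n·S − d)/|n|² = (-4572 − 828)/32400 = -1/6.
Foot = (-2, -17, 19) − (-1/6)·(24, 132, -120) = (2, 5, -1).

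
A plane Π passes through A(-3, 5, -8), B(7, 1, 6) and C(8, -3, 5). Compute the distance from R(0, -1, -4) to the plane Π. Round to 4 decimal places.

AB = (10, -4, 14), AC = (11, -8, 13); a normal to Π is AB × AC = (60, 24, -36).
Using A: Π has equation 60x + 24y - 36z = 228.
n·R − d = (60)·(0) + (24)·(-1) + (-36)·(-4) − 228 = -108; |n| = √5472.
Distance = |-108| / √5472 = 108/√5472 ≈ 1.4600.

1.4600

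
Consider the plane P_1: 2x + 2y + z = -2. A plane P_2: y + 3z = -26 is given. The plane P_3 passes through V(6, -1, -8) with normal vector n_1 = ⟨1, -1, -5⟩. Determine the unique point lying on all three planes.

(5, -2, -8)

P_3: n_1·r = n_1·V gives x - y - 5z = 47.
Solving the 3×3 linear system 2x + 2y + z = -2, y + 3z = -26, x - y - 5z = 47 (e.g. by elimination or Cramer's rule, determinant = 1) gives (5, -2, -8).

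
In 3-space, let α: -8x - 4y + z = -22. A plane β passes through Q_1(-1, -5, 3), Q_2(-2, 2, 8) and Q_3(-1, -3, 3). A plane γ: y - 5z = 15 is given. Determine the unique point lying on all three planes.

Q_1Q_2 = (-1, 7, 5), Q_1Q_3 = (0, 2, 0); a normal to β is Q_1Q_2 × Q_1Q_3 = (-10, 0, -2).
Using Q_1: β has equation -10x - 2z = 4.
Solving the 3×3 linear system -8x - 4y + z = -22, -10x - 2z = 4, y - 5z = 15 (e.g. by elimination or Cramer's rule, determinant = 174) gives (0, 5, -2).

(0, 5, -2)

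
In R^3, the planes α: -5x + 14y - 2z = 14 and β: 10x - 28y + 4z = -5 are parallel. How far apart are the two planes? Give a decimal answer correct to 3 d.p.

0.767

Rescale β by 1/(-2): -5x + 14y - 2z = 5/2. Then distance = |14 − (5/2)| / √225 ≈ 0.767.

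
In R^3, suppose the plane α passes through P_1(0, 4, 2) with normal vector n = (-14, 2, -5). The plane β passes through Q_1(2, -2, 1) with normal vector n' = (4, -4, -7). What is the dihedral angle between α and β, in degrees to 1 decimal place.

α: n·r = n·P_1 gives -14x + 2y - 5z = -2.
β: n'·r = n'·Q_1 gives 4x - 4y - 7z = 9.
cos θ = |n₁·n₂| / (|n₁||n₂|) = |-29| / (√225 · √81).
θ = arccos(0.21481) ≈ 77.6°.

77.6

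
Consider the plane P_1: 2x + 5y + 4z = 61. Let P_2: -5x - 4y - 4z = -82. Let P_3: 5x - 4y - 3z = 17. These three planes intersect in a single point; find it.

Solving the 3×3 linear system 2x + 5y + 4z = 61, -5x - 4y - 4z = -82, 5x - 4y - 3z = 17 (e.g. by elimination or Cramer's rule, determinant = -23) gives (10, 9, -1).

(10, 9, -1)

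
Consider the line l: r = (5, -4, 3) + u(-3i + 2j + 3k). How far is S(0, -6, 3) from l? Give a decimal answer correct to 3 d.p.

Taking (5, -4, 3) on l with direction v = (-3, 2, 3): w = S − (5, -4, 3) = (-5, -2, 0), and w × v = (-6, 15, -16).
Distance = |w × v| / |v| = √517 / √22 ≈ 4.848.

4.848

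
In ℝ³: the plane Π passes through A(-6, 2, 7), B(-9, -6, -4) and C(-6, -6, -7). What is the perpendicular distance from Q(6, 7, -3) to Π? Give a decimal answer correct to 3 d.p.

AB = (-3, -8, -11), AC = (0, -8, -14); a normal to Π is AB × AC = (24, -42, 24).
Using A: Π has equation 24x - 42y + 24z = -60.
n·Q − d = (24)·(6) + (-42)·(7) + (24)·(-3) − (-60) = -162; |n| = √2916.
Distance = |-162| / √2916 = 162/√2916 ≈ 3.000.

3.000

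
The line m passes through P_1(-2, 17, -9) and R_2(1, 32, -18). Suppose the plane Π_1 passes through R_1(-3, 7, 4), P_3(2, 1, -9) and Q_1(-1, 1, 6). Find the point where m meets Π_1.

A direction vector for m is R_2 − P_1 = (3, 15, -9).
R_1P_3 = (5, -6, -13), R_1Q_1 = (2, -6, 2); a normal to Π_1 is R_1P_3 × R_1Q_1 = (-90, -36, -18).
Using R_1: Π_1 has equation -90x - 36y - 18z = -54.
Substitute r = (-2, 17, -9) + t(3, 15, -9) into the plane: -270 + (-648)t = -54, so t = -1/3.
Intersection: (-2, 17, -9) + (-1/3)·(3, 15, -9) = (-3, 12, -6).

(-3, 12, -6)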